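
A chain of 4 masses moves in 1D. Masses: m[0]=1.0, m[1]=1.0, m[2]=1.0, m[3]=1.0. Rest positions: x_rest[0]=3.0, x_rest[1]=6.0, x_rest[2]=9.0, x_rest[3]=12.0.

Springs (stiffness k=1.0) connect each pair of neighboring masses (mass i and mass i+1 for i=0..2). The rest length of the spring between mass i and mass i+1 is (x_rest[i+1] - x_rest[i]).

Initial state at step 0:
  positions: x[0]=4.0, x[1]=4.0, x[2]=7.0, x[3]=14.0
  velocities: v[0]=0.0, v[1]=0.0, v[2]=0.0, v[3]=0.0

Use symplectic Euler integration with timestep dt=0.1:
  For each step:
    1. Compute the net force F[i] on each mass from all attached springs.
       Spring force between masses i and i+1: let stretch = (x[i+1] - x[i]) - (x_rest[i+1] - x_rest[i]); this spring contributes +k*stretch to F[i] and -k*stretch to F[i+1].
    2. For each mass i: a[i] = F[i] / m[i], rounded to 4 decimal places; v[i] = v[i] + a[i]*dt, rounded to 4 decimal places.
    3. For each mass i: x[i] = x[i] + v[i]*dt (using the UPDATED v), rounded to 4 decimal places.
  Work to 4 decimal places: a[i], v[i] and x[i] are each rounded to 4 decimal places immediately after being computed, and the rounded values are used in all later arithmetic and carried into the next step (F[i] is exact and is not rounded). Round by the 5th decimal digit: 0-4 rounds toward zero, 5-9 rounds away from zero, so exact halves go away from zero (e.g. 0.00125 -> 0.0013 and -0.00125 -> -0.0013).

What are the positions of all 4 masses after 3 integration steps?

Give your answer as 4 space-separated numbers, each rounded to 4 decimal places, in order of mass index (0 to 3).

Answer: 3.8230 4.1775 7.2355 13.7640

Derivation:
Step 0: x=[4.0000 4.0000 7.0000 14.0000] v=[0.0000 0.0000 0.0000 0.0000]
Step 1: x=[3.9700 4.0300 7.0400 13.9600] v=[-0.3000 0.3000 0.4000 -0.4000]
Step 2: x=[3.9106 4.0895 7.1191 13.8808] v=[-0.5940 0.5950 0.7910 -0.7920]
Step 3: x=[3.8230 4.1775 7.2355 13.7640] v=[-0.8761 0.8801 1.1642 -1.1682]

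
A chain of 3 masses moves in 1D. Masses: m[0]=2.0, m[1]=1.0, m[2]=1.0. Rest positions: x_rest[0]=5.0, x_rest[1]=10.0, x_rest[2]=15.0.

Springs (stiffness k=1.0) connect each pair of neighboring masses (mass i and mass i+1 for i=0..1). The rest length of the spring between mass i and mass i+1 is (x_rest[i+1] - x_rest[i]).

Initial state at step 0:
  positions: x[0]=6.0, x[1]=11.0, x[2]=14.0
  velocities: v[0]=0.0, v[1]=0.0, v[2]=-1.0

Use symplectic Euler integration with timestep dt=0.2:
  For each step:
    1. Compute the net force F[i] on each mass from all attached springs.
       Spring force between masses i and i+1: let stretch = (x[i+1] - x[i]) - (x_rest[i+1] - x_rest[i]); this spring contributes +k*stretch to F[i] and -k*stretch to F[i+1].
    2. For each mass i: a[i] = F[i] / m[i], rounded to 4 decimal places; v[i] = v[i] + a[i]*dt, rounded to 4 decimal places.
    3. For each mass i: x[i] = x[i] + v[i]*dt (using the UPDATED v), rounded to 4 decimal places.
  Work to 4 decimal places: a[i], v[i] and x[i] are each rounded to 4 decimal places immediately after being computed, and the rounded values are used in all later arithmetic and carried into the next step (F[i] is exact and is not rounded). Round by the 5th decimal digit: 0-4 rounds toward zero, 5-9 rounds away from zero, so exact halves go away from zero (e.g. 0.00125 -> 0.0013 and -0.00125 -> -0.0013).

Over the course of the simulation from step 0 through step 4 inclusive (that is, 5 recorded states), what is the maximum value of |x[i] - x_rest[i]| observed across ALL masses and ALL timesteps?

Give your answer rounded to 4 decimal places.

Answer: 1.1584

Derivation:
Step 0: x=[6.0000 11.0000 14.0000] v=[0.0000 0.0000 -1.0000]
Step 1: x=[6.0000 10.9200 13.8800] v=[0.0000 -0.4000 -0.6000]
Step 2: x=[5.9984 10.7616 13.8416] v=[-0.0080 -0.7920 -0.1920]
Step 3: x=[5.9921 10.5359 13.8800] v=[-0.0317 -1.1286 0.1920]
Step 4: x=[5.9766 10.2622 13.9846] v=[-0.0773 -1.3685 0.5232]
Max displacement = 1.1584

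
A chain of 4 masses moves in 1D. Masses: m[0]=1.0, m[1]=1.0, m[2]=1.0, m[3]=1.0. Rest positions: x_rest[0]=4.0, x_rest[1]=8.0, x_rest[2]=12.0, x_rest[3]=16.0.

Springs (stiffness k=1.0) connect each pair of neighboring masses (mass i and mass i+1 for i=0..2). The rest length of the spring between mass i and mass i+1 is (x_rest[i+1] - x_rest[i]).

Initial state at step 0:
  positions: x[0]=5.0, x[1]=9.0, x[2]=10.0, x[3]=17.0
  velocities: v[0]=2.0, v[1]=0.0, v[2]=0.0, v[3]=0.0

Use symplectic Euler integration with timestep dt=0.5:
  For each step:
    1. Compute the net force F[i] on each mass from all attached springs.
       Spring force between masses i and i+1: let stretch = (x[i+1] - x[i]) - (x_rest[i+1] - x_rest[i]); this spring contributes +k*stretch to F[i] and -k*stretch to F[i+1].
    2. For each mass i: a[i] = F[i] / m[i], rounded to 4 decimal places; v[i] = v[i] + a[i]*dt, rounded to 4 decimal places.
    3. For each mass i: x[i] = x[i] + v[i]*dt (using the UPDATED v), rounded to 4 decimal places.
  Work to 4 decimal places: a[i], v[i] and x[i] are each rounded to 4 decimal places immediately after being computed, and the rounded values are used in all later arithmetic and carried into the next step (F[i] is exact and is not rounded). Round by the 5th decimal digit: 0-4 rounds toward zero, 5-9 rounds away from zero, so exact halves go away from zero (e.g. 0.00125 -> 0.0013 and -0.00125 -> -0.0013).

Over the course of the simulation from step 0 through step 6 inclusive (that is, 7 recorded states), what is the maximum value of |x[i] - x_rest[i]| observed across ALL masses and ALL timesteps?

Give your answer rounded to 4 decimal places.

Answer: 3.8312

Derivation:
Step 0: x=[5.0000 9.0000 10.0000 17.0000] v=[2.0000 0.0000 0.0000 0.0000]
Step 1: x=[6.0000 8.2500 11.5000 16.2500] v=[2.0000 -1.5000 3.0000 -1.5000]
Step 2: x=[6.5625 7.7500 13.3750 15.3125] v=[1.1250 -1.0000 3.7500 -1.8750]
Step 3: x=[6.4219 8.3594 14.3282 14.8906] v=[-0.2813 1.2188 1.9063 -0.8438]
Step 4: x=[5.7656 9.9767 13.9298 15.3281] v=[-1.3126 3.2345 -0.7969 0.8750]
Step 5: x=[5.1621 11.5295 12.8927 16.4161] v=[-1.2071 3.1055 -2.0743 2.1759]
Step 6: x=[5.1504 11.8312 12.3956 17.6232] v=[-0.0234 0.6034 -0.9942 2.4142]
Max displacement = 3.8312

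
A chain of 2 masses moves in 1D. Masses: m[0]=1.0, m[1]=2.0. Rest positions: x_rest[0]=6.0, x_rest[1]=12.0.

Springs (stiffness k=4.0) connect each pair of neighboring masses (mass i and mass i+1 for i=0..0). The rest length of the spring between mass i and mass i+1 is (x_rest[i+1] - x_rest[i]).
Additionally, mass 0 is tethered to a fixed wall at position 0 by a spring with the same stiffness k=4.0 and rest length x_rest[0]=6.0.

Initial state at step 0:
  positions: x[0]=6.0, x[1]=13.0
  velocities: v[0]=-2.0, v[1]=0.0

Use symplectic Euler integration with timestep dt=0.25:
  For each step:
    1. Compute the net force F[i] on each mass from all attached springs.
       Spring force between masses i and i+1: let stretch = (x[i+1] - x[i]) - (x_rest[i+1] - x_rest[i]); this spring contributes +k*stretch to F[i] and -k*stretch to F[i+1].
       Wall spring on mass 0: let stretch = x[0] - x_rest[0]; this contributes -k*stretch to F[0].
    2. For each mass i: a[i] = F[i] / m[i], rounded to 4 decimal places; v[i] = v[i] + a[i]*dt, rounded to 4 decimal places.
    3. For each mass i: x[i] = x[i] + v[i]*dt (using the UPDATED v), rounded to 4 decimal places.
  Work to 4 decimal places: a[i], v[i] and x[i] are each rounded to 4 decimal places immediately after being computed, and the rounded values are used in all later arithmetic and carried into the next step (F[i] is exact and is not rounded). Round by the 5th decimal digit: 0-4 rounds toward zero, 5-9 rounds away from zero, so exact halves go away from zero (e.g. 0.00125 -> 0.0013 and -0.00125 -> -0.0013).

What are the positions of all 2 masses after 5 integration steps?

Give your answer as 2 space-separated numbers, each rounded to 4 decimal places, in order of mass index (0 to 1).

Step 0: x=[6.0000 13.0000] v=[-2.0000 0.0000]
Step 1: x=[5.7500 12.8750] v=[-1.0000 -0.5000]
Step 2: x=[5.8438 12.6094] v=[0.3750 -1.0625]
Step 3: x=[6.1680 12.2481] v=[1.2968 -1.4453]
Step 4: x=[6.4702 11.8768] v=[1.2089 -1.4854]
Step 5: x=[6.5065 11.5796] v=[0.1453 -1.1887]

Answer: 6.5065 11.5796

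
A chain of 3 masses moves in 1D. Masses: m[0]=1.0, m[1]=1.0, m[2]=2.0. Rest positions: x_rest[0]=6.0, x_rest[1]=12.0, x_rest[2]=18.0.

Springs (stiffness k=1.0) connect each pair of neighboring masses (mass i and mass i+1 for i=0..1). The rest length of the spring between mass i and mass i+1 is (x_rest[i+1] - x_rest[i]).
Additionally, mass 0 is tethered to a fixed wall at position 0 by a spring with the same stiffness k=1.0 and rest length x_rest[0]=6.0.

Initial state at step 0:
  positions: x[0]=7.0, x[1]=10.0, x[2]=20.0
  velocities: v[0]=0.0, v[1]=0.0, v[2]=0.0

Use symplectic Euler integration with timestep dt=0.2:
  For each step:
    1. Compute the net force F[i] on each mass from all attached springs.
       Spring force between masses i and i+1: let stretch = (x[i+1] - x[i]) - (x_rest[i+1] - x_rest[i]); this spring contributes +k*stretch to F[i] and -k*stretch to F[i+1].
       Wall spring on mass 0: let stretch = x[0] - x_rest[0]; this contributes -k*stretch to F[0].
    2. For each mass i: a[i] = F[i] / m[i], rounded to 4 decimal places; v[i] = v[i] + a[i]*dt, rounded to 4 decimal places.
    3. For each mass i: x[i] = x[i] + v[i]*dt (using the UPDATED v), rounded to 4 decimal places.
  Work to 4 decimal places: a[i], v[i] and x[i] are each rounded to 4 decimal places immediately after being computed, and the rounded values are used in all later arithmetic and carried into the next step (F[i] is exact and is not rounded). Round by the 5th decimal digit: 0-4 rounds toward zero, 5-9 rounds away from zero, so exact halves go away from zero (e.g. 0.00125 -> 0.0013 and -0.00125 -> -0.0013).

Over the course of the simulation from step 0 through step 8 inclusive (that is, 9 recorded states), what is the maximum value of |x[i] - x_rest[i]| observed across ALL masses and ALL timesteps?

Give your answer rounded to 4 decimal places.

Step 0: x=[7.0000 10.0000 20.0000] v=[0.0000 0.0000 0.0000]
Step 1: x=[6.8400 10.2800 19.9200] v=[-0.8000 1.4000 -0.4000]
Step 2: x=[6.5440 10.8080 19.7672] v=[-1.4800 2.6400 -0.7640]
Step 3: x=[6.1568 11.5238 19.5552] v=[-1.9360 3.5790 -1.0599]
Step 4: x=[5.7380 12.3462 19.3026] v=[-2.0940 4.1119 -1.2630]
Step 5: x=[5.3540 13.1825 19.0309] v=[-1.9200 4.1815 -1.3586]
Step 6: x=[5.0690 13.9396 18.7622] v=[-1.4251 3.7855 -1.3434]
Step 7: x=[4.9360 14.5348 18.5171] v=[-0.6648 2.9759 -1.2257]
Step 8: x=[4.9896 14.9053 18.3123] v=[0.2678 1.8526 -1.0239]
Max displacement = 2.9053

Answer: 2.9053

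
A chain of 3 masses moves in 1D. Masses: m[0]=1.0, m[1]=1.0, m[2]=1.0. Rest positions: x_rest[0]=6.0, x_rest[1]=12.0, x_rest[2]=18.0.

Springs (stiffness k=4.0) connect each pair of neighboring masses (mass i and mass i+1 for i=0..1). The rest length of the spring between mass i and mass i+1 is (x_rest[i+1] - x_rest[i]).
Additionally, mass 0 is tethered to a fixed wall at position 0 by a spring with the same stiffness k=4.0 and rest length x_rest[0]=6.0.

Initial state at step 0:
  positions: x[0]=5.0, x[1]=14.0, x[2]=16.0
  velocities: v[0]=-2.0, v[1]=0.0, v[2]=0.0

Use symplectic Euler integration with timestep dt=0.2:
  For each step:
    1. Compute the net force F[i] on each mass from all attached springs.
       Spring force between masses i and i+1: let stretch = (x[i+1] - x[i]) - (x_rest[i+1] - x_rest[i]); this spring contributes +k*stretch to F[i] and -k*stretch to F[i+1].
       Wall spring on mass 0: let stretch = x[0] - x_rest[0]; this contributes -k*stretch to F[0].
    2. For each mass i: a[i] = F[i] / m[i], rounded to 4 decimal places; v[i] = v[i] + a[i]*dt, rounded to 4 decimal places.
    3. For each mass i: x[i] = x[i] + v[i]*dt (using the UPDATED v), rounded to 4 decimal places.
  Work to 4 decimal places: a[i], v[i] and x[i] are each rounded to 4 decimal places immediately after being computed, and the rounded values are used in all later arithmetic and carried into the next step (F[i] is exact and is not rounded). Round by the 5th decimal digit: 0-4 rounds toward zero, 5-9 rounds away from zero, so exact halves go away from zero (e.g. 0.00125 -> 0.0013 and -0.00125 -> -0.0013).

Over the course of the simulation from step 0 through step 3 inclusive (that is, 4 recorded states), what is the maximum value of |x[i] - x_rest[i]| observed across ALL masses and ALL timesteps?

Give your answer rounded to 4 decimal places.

Answer: 2.4058

Derivation:
Step 0: x=[5.0000 14.0000 16.0000] v=[-2.0000 0.0000 0.0000]
Step 1: x=[5.2400 12.8800 16.6400] v=[1.2000 -5.6000 3.2000]
Step 2: x=[5.8640 11.1392 17.6384] v=[3.1200 -8.7040 4.9920]
Step 3: x=[6.3938 9.5942 18.5569] v=[2.6490 -7.7248 4.5926]
Max displacement = 2.4058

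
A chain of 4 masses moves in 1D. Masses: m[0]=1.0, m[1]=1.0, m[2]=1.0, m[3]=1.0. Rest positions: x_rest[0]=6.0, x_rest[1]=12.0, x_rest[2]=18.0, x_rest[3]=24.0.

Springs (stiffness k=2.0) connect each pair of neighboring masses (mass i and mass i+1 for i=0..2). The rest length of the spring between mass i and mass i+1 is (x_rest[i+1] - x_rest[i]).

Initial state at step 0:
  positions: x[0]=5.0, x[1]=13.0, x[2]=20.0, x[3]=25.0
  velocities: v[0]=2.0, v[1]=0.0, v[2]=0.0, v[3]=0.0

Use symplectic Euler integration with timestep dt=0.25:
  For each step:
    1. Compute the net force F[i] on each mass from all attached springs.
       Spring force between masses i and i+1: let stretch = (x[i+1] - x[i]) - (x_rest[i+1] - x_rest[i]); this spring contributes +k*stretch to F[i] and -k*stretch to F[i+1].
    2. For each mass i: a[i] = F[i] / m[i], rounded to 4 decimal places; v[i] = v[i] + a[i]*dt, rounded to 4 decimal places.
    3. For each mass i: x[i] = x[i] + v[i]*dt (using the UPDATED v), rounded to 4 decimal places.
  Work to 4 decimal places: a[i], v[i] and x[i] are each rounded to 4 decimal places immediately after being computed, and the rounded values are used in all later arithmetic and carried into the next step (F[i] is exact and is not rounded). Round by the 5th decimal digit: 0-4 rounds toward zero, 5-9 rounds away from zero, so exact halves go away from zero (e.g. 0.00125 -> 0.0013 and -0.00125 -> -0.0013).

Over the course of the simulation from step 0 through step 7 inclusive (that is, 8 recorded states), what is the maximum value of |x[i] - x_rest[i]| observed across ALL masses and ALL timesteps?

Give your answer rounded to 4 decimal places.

Answer: 3.3119

Derivation:
Step 0: x=[5.0000 13.0000 20.0000 25.0000] v=[2.0000 0.0000 0.0000 0.0000]
Step 1: x=[5.7500 12.8750 19.7500 25.1250] v=[3.0000 -0.5000 -1.0000 0.5000]
Step 2: x=[6.6406 12.7188 19.3125 25.3281] v=[3.5625 -0.6250 -1.7500 0.8125]
Step 3: x=[7.5410 12.6270 18.8027 25.5293] v=[3.6016 -0.3673 -2.0391 0.8047]
Step 4: x=[8.3272 12.6714 18.3618 25.6397] v=[3.1446 0.1776 -1.7637 0.4414]
Step 5: x=[8.9064 12.8841 18.1193 25.5903] v=[2.3167 0.8507 -0.9700 -0.1976]
Step 6: x=[9.2328 13.2540 18.1563 25.3570] v=[1.3056 1.4795 0.1479 -0.9331]
Step 7: x=[9.3119 13.7340 18.4806 24.9736] v=[0.3162 1.9201 1.2971 -1.5335]
Max displacement = 3.3119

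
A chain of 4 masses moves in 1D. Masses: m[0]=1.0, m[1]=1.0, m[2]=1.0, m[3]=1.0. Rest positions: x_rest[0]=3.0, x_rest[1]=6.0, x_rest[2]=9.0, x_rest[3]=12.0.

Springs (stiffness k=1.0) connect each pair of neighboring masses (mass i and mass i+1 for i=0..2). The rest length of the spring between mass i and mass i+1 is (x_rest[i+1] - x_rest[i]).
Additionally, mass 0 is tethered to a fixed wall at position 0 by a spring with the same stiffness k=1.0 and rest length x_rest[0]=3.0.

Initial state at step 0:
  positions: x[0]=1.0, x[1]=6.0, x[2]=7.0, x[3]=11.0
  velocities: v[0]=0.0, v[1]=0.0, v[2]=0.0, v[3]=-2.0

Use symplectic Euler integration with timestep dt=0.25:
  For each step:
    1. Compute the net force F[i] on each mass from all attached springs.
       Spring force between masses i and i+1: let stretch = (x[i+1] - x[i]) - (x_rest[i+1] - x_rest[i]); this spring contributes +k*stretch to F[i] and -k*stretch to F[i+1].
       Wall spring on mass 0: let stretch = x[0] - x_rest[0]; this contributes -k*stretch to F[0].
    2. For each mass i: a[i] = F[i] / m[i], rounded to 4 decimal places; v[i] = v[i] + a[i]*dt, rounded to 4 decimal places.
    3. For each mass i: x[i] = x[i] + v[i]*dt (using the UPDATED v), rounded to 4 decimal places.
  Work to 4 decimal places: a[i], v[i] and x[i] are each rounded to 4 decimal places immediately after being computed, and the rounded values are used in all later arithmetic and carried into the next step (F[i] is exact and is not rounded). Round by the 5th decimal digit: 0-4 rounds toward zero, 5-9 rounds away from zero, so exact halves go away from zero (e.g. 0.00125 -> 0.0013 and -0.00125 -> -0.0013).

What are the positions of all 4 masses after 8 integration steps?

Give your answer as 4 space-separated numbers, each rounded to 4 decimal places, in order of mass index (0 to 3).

Answer: 3.6502 4.2439 6.8886 8.5301

Derivation:
Step 0: x=[1.0000 6.0000 7.0000 11.0000] v=[0.0000 0.0000 0.0000 -2.0000]
Step 1: x=[1.2500 5.7500 7.1875 10.4375] v=[1.0000 -1.0000 0.7500 -2.2500]
Step 2: x=[1.7031 5.3086 7.4883 9.8594] v=[1.8125 -1.7656 1.2031 -2.3125]
Step 3: x=[2.2751 4.7781 7.8011 9.3206] v=[2.2881 -2.1221 1.2510 -2.1553]
Step 4: x=[2.8614 4.2801 8.0199 8.8743] v=[2.3451 -1.9921 0.8751 -1.7852]
Step 5: x=[3.3575 3.9272 8.0584 8.5621] v=[1.9844 -1.4118 0.1538 -1.2488]
Step 6: x=[3.6794 3.7969 7.8701 8.4059] v=[1.2875 -0.5214 -0.7531 -0.6247]
Step 7: x=[3.7787 3.9138 7.4607 8.4037] v=[0.3970 0.4675 -1.6375 -0.0087]
Step 8: x=[3.6502 4.2439 6.8886 8.5301] v=[-0.5139 1.3205 -2.2885 0.5056]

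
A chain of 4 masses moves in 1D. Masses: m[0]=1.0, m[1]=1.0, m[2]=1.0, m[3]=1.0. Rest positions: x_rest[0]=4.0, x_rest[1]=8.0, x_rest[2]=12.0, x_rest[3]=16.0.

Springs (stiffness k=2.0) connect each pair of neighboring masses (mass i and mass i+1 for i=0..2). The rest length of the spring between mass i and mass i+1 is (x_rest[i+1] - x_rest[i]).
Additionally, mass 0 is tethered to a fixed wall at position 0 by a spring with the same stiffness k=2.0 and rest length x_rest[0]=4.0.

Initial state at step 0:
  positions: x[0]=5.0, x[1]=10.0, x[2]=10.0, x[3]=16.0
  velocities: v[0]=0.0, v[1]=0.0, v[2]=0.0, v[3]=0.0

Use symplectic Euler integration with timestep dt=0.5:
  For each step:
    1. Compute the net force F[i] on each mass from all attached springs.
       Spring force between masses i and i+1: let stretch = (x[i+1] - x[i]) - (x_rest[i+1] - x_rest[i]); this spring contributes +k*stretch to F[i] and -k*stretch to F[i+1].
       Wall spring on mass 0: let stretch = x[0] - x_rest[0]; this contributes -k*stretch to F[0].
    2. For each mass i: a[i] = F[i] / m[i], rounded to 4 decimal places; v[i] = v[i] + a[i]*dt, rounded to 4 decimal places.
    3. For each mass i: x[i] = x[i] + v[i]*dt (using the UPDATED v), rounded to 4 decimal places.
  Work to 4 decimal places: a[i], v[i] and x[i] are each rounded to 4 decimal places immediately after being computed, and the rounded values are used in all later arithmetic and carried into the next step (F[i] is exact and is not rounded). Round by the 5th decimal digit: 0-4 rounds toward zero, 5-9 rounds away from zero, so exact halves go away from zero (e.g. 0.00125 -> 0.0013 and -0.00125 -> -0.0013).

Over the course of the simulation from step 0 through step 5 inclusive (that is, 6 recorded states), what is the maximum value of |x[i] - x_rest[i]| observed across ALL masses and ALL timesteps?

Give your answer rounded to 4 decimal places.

Answer: 2.2500

Derivation:
Step 0: x=[5.0000 10.0000 10.0000 16.0000] v=[0.0000 0.0000 0.0000 0.0000]
Step 1: x=[5.0000 7.5000 13.0000 15.0000] v=[0.0000 -5.0000 6.0000 -2.0000]
Step 2: x=[3.7500 6.5000 14.2500 15.0000] v=[-2.5000 -2.0000 2.5000 0.0000]
Step 3: x=[2.0000 8.0000 12.0000 16.6250] v=[-3.5000 3.0000 -4.5000 3.2500]
Step 4: x=[2.2500 8.5000 10.0625 17.9375] v=[0.5000 1.0000 -3.8750 2.6250]
Step 5: x=[4.5000 6.6563 11.2813 17.3125] v=[4.5000 -3.6875 2.4375 -1.2500]
Max displacement = 2.2500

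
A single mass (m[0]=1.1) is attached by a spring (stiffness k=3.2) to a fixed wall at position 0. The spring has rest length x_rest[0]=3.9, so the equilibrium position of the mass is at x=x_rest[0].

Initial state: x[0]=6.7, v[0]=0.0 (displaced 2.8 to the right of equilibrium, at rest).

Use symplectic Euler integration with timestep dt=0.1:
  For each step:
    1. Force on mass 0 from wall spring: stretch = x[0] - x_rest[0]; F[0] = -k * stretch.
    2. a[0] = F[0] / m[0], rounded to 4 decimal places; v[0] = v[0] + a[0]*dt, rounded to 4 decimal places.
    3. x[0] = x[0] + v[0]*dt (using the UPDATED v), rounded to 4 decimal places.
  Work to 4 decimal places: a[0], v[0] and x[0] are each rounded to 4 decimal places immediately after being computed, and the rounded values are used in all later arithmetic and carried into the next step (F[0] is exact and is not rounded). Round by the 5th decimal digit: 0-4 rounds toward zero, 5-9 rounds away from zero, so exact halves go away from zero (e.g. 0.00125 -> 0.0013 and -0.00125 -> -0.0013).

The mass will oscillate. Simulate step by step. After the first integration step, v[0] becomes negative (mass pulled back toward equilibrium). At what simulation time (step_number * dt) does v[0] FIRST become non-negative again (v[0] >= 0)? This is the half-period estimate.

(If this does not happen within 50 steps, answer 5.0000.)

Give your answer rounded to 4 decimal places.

Step 0: x=[6.7000] v=[0.0000]
Step 1: x=[6.6185] v=[-0.8146]
Step 2: x=[6.4580] v=[-1.6054]
Step 3: x=[6.2230] v=[-2.3496]
Step 4: x=[5.9205] v=[-3.0254]
Step 5: x=[5.5592] v=[-3.6132]
Step 6: x=[5.1496] v=[-4.0959]
Step 7: x=[4.7037] v=[-4.4594]
Step 8: x=[4.2344] v=[-4.6932]
Step 9: x=[3.7554] v=[-4.7905]
Step 10: x=[3.2806] v=[-4.7484]
Step 11: x=[2.8238] v=[-4.5682]
Step 12: x=[2.3983] v=[-4.2551]
Step 13: x=[2.0165] v=[-3.8182]
Step 14: x=[1.6895] v=[-3.2703]
Step 15: x=[1.4268] v=[-2.6273]
Step 16: x=[1.2360] v=[-1.9078]
Step 17: x=[1.1227] v=[-1.1328]
Step 18: x=[1.0902] v=[-0.3249]
Step 19: x=[1.1395] v=[0.4925]
First v>=0 after going negative at step 19, time=1.9000

Answer: 1.9000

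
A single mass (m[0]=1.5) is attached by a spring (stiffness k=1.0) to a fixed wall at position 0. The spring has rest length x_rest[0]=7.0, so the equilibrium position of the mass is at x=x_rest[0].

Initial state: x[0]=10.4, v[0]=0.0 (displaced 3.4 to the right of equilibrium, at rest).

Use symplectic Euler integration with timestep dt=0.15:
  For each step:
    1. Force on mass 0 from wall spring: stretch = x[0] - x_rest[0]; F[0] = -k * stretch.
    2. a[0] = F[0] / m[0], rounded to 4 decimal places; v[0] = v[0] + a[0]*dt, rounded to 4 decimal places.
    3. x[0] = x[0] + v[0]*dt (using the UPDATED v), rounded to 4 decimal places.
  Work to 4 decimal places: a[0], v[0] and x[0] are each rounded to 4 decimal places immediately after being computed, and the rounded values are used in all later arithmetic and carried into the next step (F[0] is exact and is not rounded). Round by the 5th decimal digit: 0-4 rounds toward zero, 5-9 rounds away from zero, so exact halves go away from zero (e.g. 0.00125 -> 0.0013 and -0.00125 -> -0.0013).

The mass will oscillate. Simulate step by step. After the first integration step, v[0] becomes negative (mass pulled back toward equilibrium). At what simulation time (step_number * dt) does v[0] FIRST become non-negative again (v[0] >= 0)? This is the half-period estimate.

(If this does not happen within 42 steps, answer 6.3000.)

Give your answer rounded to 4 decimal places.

Answer: 3.9000

Derivation:
Step 0: x=[10.4000] v=[0.0000]
Step 1: x=[10.3490] v=[-0.3400]
Step 2: x=[10.2478] v=[-0.6749]
Step 3: x=[10.0978] v=[-0.9997]
Step 4: x=[9.9014] v=[-1.3095]
Step 5: x=[9.6615] v=[-1.5996]
Step 6: x=[9.3816] v=[-1.8657]
Step 7: x=[9.0660] v=[-2.1039]
Step 8: x=[8.7194] v=[-2.3105]
Step 9: x=[8.3470] v=[-2.4824]
Step 10: x=[7.9544] v=[-2.6171]
Step 11: x=[7.5475] v=[-2.7125]
Step 12: x=[7.1324] v=[-2.7673]
Step 13: x=[6.7153] v=[-2.7805]
Step 14: x=[6.3025] v=[-2.7520]
Step 15: x=[5.9002] v=[-2.6823]
Step 16: x=[5.5144] v=[-2.5723]
Step 17: x=[5.1508] v=[-2.4237]
Step 18: x=[4.8150] v=[-2.2388]
Step 19: x=[4.5120] v=[-2.0203]
Step 20: x=[4.2463] v=[-1.7715]
Step 21: x=[4.0219] v=[-1.4961]
Step 22: x=[3.8422] v=[-1.1983]
Step 23: x=[3.7098] v=[-0.8825]
Step 24: x=[3.6268] v=[-0.5535]
Step 25: x=[3.5944] v=[-0.2162]
Step 26: x=[3.6131] v=[0.1244]
First v>=0 after going negative at step 26, time=3.9000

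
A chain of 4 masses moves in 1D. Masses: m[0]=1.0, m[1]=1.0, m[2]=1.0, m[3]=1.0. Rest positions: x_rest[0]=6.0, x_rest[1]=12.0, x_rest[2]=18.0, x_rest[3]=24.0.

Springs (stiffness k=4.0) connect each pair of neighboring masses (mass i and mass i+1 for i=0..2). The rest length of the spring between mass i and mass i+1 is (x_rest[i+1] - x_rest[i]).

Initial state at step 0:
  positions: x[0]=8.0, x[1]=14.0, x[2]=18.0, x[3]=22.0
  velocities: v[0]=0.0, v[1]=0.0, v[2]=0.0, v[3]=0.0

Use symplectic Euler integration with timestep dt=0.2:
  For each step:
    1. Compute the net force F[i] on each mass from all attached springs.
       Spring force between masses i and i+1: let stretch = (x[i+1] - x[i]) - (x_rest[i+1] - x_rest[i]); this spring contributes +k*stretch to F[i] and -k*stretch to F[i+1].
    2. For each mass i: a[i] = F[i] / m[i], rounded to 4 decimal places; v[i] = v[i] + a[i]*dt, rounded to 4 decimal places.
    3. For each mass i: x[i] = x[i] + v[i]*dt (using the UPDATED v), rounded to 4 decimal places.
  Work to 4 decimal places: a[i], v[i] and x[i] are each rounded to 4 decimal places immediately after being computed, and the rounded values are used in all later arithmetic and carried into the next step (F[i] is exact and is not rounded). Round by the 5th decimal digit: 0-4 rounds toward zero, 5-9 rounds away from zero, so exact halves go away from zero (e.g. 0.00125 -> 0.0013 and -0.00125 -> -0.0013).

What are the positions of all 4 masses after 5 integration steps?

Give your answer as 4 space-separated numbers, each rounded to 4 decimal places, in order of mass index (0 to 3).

Step 0: x=[8.0000 14.0000 18.0000 22.0000] v=[0.0000 0.0000 0.0000 0.0000]
Step 1: x=[8.0000 13.6800 18.0000 22.3200] v=[0.0000 -1.6000 0.0000 1.6000]
Step 2: x=[7.9488 13.1424 18.0000 22.9088] v=[-0.2560 -2.6880 0.0000 2.9440]
Step 3: x=[7.7686 12.5510 18.0082 23.6722] v=[-0.9011 -2.9568 0.0410 3.8170]
Step 4: x=[7.3936 12.0676 18.0495 24.4894] v=[-1.8752 -2.4170 0.2064 4.0858]
Step 5: x=[6.8064 11.7935 18.1641 25.2362] v=[-2.9360 -1.3707 0.5728 3.7339]

Answer: 6.8064 11.7935 18.1641 25.2362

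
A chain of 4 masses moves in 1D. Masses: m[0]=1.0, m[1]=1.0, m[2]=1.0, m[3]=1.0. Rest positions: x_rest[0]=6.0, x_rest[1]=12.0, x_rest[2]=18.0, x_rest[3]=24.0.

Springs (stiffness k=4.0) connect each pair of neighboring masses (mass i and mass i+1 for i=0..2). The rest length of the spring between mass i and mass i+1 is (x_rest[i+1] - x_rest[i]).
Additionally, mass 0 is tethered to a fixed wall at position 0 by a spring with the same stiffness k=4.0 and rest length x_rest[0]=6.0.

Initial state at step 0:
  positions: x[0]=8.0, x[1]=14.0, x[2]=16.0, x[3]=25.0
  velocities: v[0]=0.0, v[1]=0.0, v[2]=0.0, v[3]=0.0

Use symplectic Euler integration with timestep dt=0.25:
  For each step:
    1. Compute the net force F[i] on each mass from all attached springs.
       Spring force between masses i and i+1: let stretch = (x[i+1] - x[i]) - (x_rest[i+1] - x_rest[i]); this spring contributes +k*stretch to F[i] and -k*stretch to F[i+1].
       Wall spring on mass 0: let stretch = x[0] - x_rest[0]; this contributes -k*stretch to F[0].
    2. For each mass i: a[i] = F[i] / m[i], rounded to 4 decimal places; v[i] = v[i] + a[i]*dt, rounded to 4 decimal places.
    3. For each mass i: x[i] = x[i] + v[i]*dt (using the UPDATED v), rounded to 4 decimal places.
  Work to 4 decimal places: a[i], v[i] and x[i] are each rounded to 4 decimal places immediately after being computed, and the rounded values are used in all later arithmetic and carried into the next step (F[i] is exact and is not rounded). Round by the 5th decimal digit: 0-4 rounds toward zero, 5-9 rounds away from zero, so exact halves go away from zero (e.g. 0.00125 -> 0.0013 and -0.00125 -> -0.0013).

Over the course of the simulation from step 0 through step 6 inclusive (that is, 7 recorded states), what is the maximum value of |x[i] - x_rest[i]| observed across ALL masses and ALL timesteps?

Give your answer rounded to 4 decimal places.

Answer: 2.9531

Derivation:
Step 0: x=[8.0000 14.0000 16.0000 25.0000] v=[0.0000 0.0000 0.0000 0.0000]
Step 1: x=[7.5000 13.0000 17.7500 24.2500] v=[-2.0000 -4.0000 7.0000 -3.0000]
Step 2: x=[6.5000 11.8125 19.9375 23.3750] v=[-4.0000 -4.7500 8.7500 -3.5000]
Step 3: x=[5.2031 11.3281 20.9531 23.1406] v=[-5.1875 -1.9375 4.0625 -0.9375]
Step 4: x=[4.1367 11.7187 20.1094 23.8594] v=[-4.2656 1.5625 -3.3750 2.8750]
Step 5: x=[3.9316 12.3115 18.1055 25.1407] v=[-0.8203 2.3712 -8.0157 5.1250]
Step 6: x=[4.8386 12.2578 16.4119 26.1632] v=[3.6280 -0.2147 -6.7745 4.0898]
Max displacement = 2.9531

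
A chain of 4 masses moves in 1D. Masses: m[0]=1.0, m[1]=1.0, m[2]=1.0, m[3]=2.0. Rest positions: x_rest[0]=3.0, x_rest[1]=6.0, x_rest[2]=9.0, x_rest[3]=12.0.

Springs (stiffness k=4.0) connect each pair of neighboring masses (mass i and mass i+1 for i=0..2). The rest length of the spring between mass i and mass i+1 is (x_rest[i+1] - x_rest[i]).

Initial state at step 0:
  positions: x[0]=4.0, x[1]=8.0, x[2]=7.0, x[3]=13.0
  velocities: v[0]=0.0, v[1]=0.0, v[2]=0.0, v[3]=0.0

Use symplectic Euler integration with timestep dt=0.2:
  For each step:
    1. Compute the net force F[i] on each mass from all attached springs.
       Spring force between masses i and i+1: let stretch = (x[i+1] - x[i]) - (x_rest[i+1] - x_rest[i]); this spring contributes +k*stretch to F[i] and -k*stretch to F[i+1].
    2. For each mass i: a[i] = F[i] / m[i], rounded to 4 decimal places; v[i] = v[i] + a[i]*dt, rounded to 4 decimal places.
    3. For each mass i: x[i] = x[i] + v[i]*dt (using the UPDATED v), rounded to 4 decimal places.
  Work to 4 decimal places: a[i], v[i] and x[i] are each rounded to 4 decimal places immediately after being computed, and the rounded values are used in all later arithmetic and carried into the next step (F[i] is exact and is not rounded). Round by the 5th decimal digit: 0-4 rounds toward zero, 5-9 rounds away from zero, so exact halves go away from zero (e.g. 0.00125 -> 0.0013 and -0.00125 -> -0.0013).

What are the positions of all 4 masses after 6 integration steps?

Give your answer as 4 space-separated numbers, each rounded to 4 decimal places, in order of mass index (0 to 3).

Step 0: x=[4.0000 8.0000 7.0000 13.0000] v=[0.0000 0.0000 0.0000 0.0000]
Step 1: x=[4.1600 7.2000 8.1200 12.7600] v=[0.8000 -4.0000 5.6000 -1.2000]
Step 2: x=[4.3264 6.0608 9.8352 12.3888] v=[0.8320 -5.6960 8.5760 -1.8560]
Step 3: x=[4.2903 5.2480 11.3551 12.0533] v=[-0.1805 -4.0640 7.5994 -1.6774]
Step 4: x=[3.9274 5.2591 12.0096 11.9020] v=[-1.8143 0.0555 3.2723 -0.7567]
Step 5: x=[3.2976 6.1372 11.5668 11.9993] v=[-3.1489 4.3905 -2.2142 0.4863]
Step 6: x=[2.6422 7.4297 10.3244 12.3020] v=[-3.2772 6.4625 -6.2119 1.5133]

Answer: 2.6422 7.4297 10.3244 12.3020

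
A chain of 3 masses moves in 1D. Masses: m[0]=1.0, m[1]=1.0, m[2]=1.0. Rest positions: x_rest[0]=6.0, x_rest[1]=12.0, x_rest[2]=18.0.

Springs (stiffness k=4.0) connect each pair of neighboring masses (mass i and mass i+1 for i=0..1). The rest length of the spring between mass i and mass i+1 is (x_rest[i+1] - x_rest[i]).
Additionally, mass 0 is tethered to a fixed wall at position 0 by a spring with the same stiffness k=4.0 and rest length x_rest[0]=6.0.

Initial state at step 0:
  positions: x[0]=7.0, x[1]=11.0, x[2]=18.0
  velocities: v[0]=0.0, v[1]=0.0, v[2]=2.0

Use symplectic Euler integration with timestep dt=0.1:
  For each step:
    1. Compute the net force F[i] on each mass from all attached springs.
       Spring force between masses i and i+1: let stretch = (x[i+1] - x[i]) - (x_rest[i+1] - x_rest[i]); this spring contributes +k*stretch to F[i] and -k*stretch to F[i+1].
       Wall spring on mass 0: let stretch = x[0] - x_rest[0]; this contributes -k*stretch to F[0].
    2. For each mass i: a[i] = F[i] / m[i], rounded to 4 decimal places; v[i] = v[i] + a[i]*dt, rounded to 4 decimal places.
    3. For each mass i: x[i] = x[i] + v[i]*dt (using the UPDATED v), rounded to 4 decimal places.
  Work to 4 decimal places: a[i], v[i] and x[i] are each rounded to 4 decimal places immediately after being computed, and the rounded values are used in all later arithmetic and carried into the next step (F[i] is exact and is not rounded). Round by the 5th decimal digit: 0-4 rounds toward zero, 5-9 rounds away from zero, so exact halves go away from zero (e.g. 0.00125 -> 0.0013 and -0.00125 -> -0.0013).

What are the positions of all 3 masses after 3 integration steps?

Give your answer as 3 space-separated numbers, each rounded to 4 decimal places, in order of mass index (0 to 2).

Step 0: x=[7.0000 11.0000 18.0000] v=[0.0000 0.0000 2.0000]
Step 1: x=[6.8800 11.1200 18.1600] v=[-1.2000 1.2000 1.6000]
Step 2: x=[6.6544 11.3520 18.2784] v=[-2.2560 2.3200 1.1840]
Step 3: x=[6.3505 11.6732 18.3597] v=[-3.0387 3.2115 0.8134]

Answer: 6.3505 11.6732 18.3597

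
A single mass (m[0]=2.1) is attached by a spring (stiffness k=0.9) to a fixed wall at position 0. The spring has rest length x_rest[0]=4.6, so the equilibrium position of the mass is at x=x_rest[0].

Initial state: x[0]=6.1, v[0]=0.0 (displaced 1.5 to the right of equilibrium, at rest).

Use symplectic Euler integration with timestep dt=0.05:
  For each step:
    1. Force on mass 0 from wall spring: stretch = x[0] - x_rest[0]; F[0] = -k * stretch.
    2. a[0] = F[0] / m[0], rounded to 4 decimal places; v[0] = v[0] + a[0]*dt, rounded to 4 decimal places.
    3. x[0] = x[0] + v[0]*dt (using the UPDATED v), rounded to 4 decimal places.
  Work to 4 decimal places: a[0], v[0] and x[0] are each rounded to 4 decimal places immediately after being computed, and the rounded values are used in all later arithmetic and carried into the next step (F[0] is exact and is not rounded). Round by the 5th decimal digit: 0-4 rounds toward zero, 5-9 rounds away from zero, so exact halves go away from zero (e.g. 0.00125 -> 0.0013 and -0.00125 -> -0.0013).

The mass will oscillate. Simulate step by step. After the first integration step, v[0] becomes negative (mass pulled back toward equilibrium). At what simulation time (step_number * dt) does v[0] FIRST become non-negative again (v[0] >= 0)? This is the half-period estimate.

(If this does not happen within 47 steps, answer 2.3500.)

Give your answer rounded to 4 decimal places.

Answer: 2.3500

Derivation:
Step 0: x=[6.1000] v=[0.0000]
Step 1: x=[6.0984] v=[-0.0321]
Step 2: x=[6.0952] v=[-0.0642]
Step 3: x=[6.0904] v=[-0.0962]
Step 4: x=[6.0840] v=[-0.1281]
Step 5: x=[6.0760] v=[-0.1599]
Step 6: x=[6.0664] v=[-0.1915]
Step 7: x=[6.0553] v=[-0.2229]
Step 8: x=[6.0426] v=[-0.2541]
Step 9: x=[6.0284] v=[-0.2850]
Step 10: x=[6.0126] v=[-0.3156]
Step 11: x=[5.9953] v=[-0.3459]
Step 12: x=[5.9765] v=[-0.3758]
Step 13: x=[5.9562] v=[-0.4053]
Step 14: x=[5.9345] v=[-0.4344]
Step 15: x=[5.9114] v=[-0.4630]
Step 16: x=[5.8868] v=[-0.4911]
Step 17: x=[5.8609] v=[-0.5187]
Step 18: x=[5.8336] v=[-0.5457]
Step 19: x=[5.8050] v=[-0.5721]
Step 20: x=[5.7751] v=[-0.5979]
Step 21: x=[5.7439] v=[-0.6231]
Step 22: x=[5.7115] v=[-0.6476]
Step 23: x=[5.6779] v=[-0.6714]
Step 24: x=[5.6432] v=[-0.6945]
Step 25: x=[5.6074] v=[-0.7169]
Step 26: x=[5.5705] v=[-0.7385]
Step 27: x=[5.5325] v=[-0.7593]
Step 28: x=[5.4935] v=[-0.7793]
Step 29: x=[5.4536] v=[-0.7984]
Step 30: x=[5.4128] v=[-0.8167]
Step 31: x=[5.3711] v=[-0.8341]
Step 32: x=[5.3286] v=[-0.8506]
Step 33: x=[5.2853] v=[-0.8662]
Step 34: x=[5.2413] v=[-0.8809]
Step 35: x=[5.1966] v=[-0.8946]
Step 36: x=[5.1512] v=[-0.9074]
Step 37: x=[5.1052] v=[-0.9192]
Step 38: x=[5.0587] v=[-0.9300]
Step 39: x=[5.0117] v=[-0.9398]
Step 40: x=[4.9643] v=[-0.9486]
Step 41: x=[4.9165] v=[-0.9564]
Step 42: x=[4.8683] v=[-0.9632]
Step 43: x=[4.8199] v=[-0.9690]
Step 44: x=[4.7712] v=[-0.9737]
Step 45: x=[4.7223] v=[-0.9774]
Step 46: x=[4.6733] v=[-0.9800]
Step 47: x=[4.6242] v=[-0.9816]
v[0] did not become non-negative within 47 steps; using fallback time=2.3500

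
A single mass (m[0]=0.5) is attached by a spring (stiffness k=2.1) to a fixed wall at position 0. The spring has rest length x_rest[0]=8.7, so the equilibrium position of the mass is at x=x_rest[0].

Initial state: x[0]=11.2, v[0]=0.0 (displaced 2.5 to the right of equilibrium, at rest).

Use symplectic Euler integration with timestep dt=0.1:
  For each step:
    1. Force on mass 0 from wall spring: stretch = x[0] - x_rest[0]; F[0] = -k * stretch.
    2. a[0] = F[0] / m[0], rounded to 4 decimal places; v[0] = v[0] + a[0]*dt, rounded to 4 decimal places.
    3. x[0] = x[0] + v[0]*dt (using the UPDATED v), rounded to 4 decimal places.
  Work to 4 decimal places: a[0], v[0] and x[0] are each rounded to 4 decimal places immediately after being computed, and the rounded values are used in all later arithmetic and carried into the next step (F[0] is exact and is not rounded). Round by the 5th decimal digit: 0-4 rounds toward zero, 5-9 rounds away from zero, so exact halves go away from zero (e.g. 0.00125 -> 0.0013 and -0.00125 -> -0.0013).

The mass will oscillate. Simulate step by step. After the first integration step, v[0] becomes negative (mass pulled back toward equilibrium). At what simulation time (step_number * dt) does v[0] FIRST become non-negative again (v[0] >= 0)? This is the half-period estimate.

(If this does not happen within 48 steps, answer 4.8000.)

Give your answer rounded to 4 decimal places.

Answer: 1.6000

Derivation:
Step 0: x=[11.2000] v=[0.0000]
Step 1: x=[11.0950] v=[-1.0500]
Step 2: x=[10.8894] v=[-2.0559]
Step 3: x=[10.5919] v=[-2.9755]
Step 4: x=[10.2149] v=[-3.7701]
Step 5: x=[9.7743] v=[-4.4064]
Step 6: x=[9.2885] v=[-4.8576]
Step 7: x=[8.7780] v=[-5.1048]
Step 8: x=[8.2642] v=[-5.1376]
Step 9: x=[7.7687] v=[-4.9546]
Step 10: x=[7.3124] v=[-4.5635]
Step 11: x=[6.9143] v=[-3.9807]
Step 12: x=[6.5912] v=[-3.2307]
Step 13: x=[6.3567] v=[-2.3450]
Step 14: x=[6.2206] v=[-1.3608]
Step 15: x=[6.1887] v=[-0.3195]
Step 16: x=[6.2622] v=[0.7353]
First v>=0 after going negative at step 16, time=1.6000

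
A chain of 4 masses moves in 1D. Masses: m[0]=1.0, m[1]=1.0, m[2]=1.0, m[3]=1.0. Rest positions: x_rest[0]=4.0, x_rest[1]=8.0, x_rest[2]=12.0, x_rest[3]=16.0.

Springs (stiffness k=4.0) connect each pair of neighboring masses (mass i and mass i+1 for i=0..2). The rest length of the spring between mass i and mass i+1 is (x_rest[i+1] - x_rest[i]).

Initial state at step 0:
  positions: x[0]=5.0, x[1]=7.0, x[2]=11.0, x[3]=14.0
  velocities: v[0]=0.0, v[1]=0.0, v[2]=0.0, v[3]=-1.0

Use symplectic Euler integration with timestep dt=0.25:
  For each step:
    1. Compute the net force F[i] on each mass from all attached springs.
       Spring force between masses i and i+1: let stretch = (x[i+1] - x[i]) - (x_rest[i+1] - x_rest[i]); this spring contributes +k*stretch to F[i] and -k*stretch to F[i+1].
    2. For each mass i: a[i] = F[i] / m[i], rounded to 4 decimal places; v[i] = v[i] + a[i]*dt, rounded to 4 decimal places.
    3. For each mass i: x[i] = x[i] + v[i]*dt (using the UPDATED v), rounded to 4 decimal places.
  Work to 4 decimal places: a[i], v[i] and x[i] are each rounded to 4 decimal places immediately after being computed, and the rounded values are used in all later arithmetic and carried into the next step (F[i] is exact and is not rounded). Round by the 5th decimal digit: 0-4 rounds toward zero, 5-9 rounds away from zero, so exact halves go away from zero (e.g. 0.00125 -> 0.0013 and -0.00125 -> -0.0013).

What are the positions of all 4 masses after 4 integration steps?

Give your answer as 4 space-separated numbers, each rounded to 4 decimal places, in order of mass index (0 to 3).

Answer: 2.6758 7.5821 10.9961 14.7461

Derivation:
Step 0: x=[5.0000 7.0000 11.0000 14.0000] v=[0.0000 0.0000 0.0000 -1.0000]
Step 1: x=[4.5000 7.5000 10.7500 14.0000] v=[-2.0000 2.0000 -1.0000 0.0000]
Step 2: x=[3.7500 8.0625 10.5000 14.1875] v=[-3.0000 2.2500 -1.0000 0.7500]
Step 3: x=[3.0781 8.1563 10.5625 14.4531] v=[-2.6875 0.3750 0.2500 1.0625]
Step 4: x=[2.6758 7.5821 10.9961 14.7461] v=[-1.6093 -2.2970 1.7344 1.1719]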